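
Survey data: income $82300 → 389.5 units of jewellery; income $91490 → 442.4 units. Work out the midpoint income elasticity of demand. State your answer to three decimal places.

ΔQ = 442.4 − 389.5 = 52.9; midpoint Q̄ = (389.5 + 442.4)/2 = 415.95.
ΔI = 91490 − 82300 = 9190; midpoint Ī = (82300 + 91490)/2 = 86895.
η = (ΔQ/Q̄) ÷ (ΔI/Ī) = (52.9/415.95) ÷ (9190/86895) = 1.203.

1.203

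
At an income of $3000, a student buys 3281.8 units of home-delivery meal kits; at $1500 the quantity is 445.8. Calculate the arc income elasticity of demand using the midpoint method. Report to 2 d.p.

ΔQ = 445.8 − 3281.8 = -2836; midpoint Q̄ = (3281.8 + 445.8)/2 = 1863.8.
ΔI = 1500 − 3000 = -1500; midpoint Ī = (3000 + 1500)/2 = 2250.
η = (ΔQ/Q̄) ÷ (ΔI/Ī) = (-2836/1863.8) ÷ (-1500/2250) = 2.28.

2.28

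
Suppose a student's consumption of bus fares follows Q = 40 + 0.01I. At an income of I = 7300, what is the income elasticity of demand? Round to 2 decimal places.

At I = 7300: Q = 113.000.
dQ/dI = 0.01.
η = (dQ/dI)·(I/Q) = 0.01 × (7300/113.000) = 0.65.

0.65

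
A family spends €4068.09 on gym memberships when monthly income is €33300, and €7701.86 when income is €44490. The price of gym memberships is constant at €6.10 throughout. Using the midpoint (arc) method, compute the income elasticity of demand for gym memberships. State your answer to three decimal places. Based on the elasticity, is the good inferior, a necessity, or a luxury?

2.146 (luxury)

With a constant price, Q₁ = 4068.09/6.10 = 666.900 and Q₂ = 7701.86/6.10 = 1262.600 (equivalently, work directly with expenditure since P cancels).
Midpoint %ΔQ = (7701.86 − 4068.09)/5884.98 = 0.61747; midpoint %ΔI = (44490 − 33300)/38895 = 0.28770.
η = 0.61747 / 0.28770 = 2.146.
η > 1 ⇒ luxury.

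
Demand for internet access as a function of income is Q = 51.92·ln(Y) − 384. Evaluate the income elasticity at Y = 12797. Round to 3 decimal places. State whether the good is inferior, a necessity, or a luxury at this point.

At Y = 12797: Q = 107.006.
dQ/dY = 51.92/Y = 0.0040572 at this income.
η = (dQ/dY)·(Y/Q) = 0.0040572 × (12797/107.006) = 0.485.
Since 0 < η < 1, the good is a necessity.

0.485 (necessity)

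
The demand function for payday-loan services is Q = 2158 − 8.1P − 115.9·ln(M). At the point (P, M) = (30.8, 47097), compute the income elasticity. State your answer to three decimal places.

-0.175

At P = 30.8, M = 47097: Q = 661.440.
Holding P constant, ∂Q/∂M = -115.9/M = -0.00246088.
η_M = (∂Q/∂M)·(M/Q) = -0.00246088 × (47097/661.440) = -0.175.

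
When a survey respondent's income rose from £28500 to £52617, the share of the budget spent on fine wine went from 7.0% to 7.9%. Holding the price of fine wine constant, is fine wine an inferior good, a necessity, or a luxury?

The budget share rises as income rises, so η > 1.

luxury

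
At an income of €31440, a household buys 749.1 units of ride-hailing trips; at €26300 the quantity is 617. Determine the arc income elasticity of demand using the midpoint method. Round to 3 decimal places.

1.086

ΔQ = 617 − 749.1 = -132.1; midpoint Q̄ = (749.1 + 617)/2 = 683.05.
ΔI = 26300 − 31440 = -5140; midpoint Ī = (31440 + 26300)/2 = 28870.
η = (ΔQ/Q̄) ÷ (ΔI/Ī) = (-132.1/683.05) ÷ (-5140/28870) = 1.086.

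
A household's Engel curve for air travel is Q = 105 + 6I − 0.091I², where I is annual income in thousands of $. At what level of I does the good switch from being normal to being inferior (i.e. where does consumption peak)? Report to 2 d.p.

dQ/dI = 6 − 0.182I.
The good is inferior where dQ/dI < 0. Setting dQ/dI = 0 gives I = 6 / 0.182 = 32.97.

32.97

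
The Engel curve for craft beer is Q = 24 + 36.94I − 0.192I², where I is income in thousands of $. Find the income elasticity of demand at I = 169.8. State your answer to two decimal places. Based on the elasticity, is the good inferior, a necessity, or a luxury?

At I = 169.8: Q = 760.6603.
dQ/dI = 36.94 − 0.384I = -28.26320.
η = (dQ/dI)·(I/Q) = -28.26320 × (169.8/760.6603) = -6.31.
η < 0 ⇒ inferior good.

-6.31 (inferior good)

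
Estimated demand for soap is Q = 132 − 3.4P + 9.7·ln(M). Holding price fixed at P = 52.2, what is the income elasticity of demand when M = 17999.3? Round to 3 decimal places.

0.196

At P = 52.2, M = 17999.3: Q = 49.561.
Holding P constant, ∂Q/∂M = 9.7/M = 0.00053891.
η_M = (∂Q/∂M)·(M/Q) = 0.00053891 × (17999.3/49.561) = 0.196.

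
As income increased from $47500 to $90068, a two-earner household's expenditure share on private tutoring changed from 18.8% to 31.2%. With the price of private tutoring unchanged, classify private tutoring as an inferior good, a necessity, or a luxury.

The budget share rises as income rises, so η > 1.

luxury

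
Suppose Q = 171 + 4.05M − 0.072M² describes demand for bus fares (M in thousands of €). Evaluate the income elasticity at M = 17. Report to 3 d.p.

0.124

At M = 17: Q = 219.0420.
dQ/dM = 4.05 − 0.144M = 1.60200.
η = (dQ/dM)·(M/Q) = 1.60200 × (17/219.0420) = 0.124.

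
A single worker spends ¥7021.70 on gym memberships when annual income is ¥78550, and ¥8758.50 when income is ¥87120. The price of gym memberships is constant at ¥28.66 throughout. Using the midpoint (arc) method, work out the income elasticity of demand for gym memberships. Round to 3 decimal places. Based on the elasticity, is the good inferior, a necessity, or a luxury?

2.128 (luxury)

With a constant price, Q₁ = 7021.70/28.66 = 245.000 and Q₂ = 8758.50/28.66 = 305.600 (equivalently, work directly with expenditure since P cancels).
Midpoint %ΔQ = (8758.50 − 7021.70)/7890.10 = 0.22012; midpoint %ΔI = (87120 − 78550)/82835 = 0.10346.
η = 0.22012 / 0.10346 = 2.128.
η > 1 ⇒ luxury.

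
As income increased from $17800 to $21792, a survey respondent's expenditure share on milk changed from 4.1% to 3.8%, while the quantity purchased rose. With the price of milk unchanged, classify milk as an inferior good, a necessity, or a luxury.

necessity

Quantity rises but the budget share falls as income rises, so 0 < η < 1.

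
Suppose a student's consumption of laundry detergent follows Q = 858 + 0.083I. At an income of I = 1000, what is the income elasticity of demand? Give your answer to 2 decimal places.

At I = 1000: Q = 941.000.
dQ/dI = 0.083.
η = (dQ/dI)·(I/Q) = 0.083 × (1000/941.000) = 0.09.

0.09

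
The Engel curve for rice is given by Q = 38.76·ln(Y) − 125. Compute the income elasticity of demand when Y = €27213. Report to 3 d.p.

At Y = 27213: Q = 270.796.
dQ/dY = 38.76/Y = 0.00142432 at this income.
η = (dQ/dY)·(Y/Q) = 0.00142432 × (27213/270.796) = 0.143.

0.143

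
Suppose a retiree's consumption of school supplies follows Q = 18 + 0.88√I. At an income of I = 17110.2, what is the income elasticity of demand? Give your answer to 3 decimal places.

0.432

At I = 17110.2: Q = 133.109.
dQ/dI = 0.88/(2√I) = 0.00336376 at this income.
η = (dQ/dI)·(I/Q) = 0.00336376 × (17110.2/133.109) = 0.432.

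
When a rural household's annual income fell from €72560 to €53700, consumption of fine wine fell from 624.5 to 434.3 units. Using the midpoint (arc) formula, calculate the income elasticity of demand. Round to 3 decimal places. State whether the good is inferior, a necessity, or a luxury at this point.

1.203 (luxury)

ΔQ = 434.3 − 624.5 = -190.2; midpoint Q̄ = (624.5 + 434.3)/2 = 529.4.
ΔI = 53700 − 72560 = -18860; midpoint Ī = (72560 + 53700)/2 = 63130.
η = (ΔQ/Q̄) ÷ (ΔI/Ī) = (-190.2/529.4) ÷ (-18860/63130) = 1.203.
η > 1 ⇒ luxury.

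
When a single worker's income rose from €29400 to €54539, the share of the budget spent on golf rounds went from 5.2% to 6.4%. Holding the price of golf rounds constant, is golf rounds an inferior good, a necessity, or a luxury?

luxury

The budget share rises as income rises, so η > 1.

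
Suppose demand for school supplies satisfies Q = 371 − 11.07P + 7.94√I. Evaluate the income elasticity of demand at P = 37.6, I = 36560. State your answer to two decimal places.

0.52

At P = 37.6, I = 36560: Q = 1472.949.
Holding P constant, ∂Q/∂I = 7.94/(2√I) = 0.0207629.
η_I = (∂Q/∂I)·(I/Q) = 0.0207629 × (36560/1472.949) = 0.52.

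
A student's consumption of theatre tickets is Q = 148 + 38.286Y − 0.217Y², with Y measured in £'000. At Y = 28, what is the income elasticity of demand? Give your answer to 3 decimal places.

At Y = 28: Q = 1049.8800.
dQ/dY = 38.286 − 0.434Y = 26.13400.
η = (dQ/dY)·(Y/Q) = 26.13400 × (28/1049.8800) = 0.697.

0.697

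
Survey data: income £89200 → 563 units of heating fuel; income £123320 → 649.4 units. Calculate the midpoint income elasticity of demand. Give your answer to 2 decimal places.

ΔQ = 649.4 − 563 = 86.4; midpoint Q̄ = (563 + 649.4)/2 = 606.2.
ΔI = 123320 − 89200 = 34120; midpoint Ī = (89200 + 123320)/2 = 106260.
η = (ΔQ/Q̄) ÷ (ΔI/Ī) = (86.4/606.2) ÷ (34120/106260) = 0.44.

0.44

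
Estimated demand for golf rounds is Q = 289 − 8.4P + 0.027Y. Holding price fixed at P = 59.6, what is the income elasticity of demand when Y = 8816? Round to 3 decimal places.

At P = 59.6, Y = 8816: Q = 26.392.
Holding P constant, ∂Q/∂Y = 0.027.
η_Y = (∂Q/∂Y)·(Y/Q) = 0.027 × (8816/26.392) = 9.019.

9.019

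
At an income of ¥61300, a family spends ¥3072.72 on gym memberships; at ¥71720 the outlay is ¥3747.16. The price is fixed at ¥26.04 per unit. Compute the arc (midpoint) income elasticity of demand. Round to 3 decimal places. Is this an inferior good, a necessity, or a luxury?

1.262 (luxury)

With a constant price, Q₁ = 3072.72/26.04 = 118.000 and Q₂ = 3747.16/26.04 = 143.900 (equivalently, work directly with expenditure since P cancels).
Midpoint %ΔQ = (3747.16 − 3072.72)/3409.94 = 0.19779; midpoint %ΔI = (71720 − 61300)/66510 = 0.15667.
η = 0.19779 / 0.15667 = 1.262.
η > 1 ⇒ luxury.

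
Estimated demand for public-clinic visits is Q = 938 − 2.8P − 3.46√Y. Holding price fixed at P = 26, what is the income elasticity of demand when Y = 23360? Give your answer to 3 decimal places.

At P = 26, Y = 23360: Q = 336.374.
Holding P constant, ∂Q/∂Y = -3.46/(2√Y) = -0.011319.
η_Y = (∂Q/∂Y)·(Y/Q) = -0.011319 × (23360/336.374) = -0.786.

-0.786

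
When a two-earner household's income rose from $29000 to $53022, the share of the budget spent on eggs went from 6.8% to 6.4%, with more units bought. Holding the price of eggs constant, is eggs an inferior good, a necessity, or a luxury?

Quantity rises but the budget share falls as income rises, so 0 < η < 1.

necessity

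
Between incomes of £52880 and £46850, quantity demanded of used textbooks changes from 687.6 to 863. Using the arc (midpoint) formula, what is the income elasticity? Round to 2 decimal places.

-1.87

ΔQ = 863 − 687.6 = 175.4; midpoint Q̄ = (687.6 + 863)/2 = 775.3.
ΔI = 46850 − 52880 = -6030; midpoint Ī = (52880 + 46850)/2 = 49865.
η = (ΔQ/Q̄) ÷ (ΔI/Ī) = (175.4/775.3) ÷ (-6030/49865) = -1.87.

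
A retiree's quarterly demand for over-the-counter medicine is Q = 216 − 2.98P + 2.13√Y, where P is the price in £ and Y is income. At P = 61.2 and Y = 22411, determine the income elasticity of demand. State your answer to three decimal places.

At P = 61.2, Y = 22411: Q = 352.491.
Holding P constant, ∂Q/∂Y = 2.13/(2√Y) = 0.00711408.
η_Y = (∂Q/∂Y)·(Y/Q) = 0.00711408 × (22411/352.491) = 0.452.

0.452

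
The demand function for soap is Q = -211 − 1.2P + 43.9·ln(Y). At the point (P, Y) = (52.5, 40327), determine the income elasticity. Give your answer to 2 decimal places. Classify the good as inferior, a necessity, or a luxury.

0.23 (necessity)

At P = 52.5, Y = 40327: Q = 191.550.
Holding P constant, ∂Q/∂Y = 43.9/Y = 0.0010886.
η_Y = (∂Q/∂Y)·(Y/Q) = 0.0010886 × (40327/191.550) = 0.23.
Since 0 < η < 1, this is a necessity.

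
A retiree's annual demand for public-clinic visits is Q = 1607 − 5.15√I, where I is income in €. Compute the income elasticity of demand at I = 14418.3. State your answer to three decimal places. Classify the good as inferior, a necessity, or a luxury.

At I = 14418.3: Q = 988.607.
dQ/dI = -5.15/(2√I) = -0.0214447 at this income.
η = (dQ/dI)·(I/Q) = -0.0214447 × (14418.3/988.607) = -0.313.
Since η < 0, the good is an inferior good.

-0.313 (inferior good)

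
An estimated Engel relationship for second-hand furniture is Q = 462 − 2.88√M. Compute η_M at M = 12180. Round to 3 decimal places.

At M = 12180: Q = 144.154.
dQ/dM = -2.88/(2√M) = -0.0130478 at this income.
η = (dQ/dM)·(M/Q) = -0.0130478 × (12180/144.154) = -1.102.

-1.102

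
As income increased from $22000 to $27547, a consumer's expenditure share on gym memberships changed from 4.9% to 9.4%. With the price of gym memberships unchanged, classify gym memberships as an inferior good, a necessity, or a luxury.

The budget share rises as income rises, so η > 1.

luxury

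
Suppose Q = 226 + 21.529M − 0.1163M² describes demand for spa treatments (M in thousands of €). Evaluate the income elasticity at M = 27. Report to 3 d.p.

0.570

At M = 27: Q = 722.5003.
dQ/dM = 21.529 − 0.2326M = 15.24880.
η = (dQ/dM)·(M/Q) = 15.24880 × (27/722.5003) = 0.570.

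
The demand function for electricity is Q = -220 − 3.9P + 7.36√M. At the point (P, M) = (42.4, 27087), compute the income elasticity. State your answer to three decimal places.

At P = 42.4, M = 27087: Q = 825.958.
Holding P constant, ∂Q/∂M = 7.36/(2√M) = 0.0223598.
η_M = (∂Q/∂M)·(M/Q) = 0.0223598 × (27087/825.958) = 0.733.

0.733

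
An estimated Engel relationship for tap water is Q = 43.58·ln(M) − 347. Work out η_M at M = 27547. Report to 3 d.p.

At M = 27547: Q = 98.547.
dQ/dM = 43.58/M = 0.00158202 at this income.
η = (dQ/dM)·(M/Q) = 0.00158202 × (27547/98.547) = 0.442.

0.442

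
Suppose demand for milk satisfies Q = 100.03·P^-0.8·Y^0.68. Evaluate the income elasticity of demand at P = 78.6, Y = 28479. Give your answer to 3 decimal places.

For a multiplicative demand Q = A·P^α·Y^β, the income elasticity is β everywhere.
Here β = 0.68, so η = 0.680.

0.680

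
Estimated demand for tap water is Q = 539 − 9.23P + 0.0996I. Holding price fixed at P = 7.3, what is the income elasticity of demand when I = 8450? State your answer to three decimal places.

At P = 7.3, I = 8450: Q = 1313.241.
Holding P constant, ∂Q/∂I = 0.0996.
η_I = (∂Q/∂I)·(I/Q) = 0.0996 × (8450/1313.241) = 0.641.

0.641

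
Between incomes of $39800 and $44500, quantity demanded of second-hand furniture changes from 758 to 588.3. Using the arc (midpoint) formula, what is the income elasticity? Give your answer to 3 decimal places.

-2.261

ΔQ = 588.3 − 758 = -169.7; midpoint Q̄ = (758 + 588.3)/2 = 673.15.
ΔI = 44500 − 39800 = 4700; midpoint Ī = (39800 + 44500)/2 = 42150.
η = (ΔQ/Q̄) ÷ (ΔI/Ī) = (-169.7/673.15) ÷ (4700/42150) = -2.261.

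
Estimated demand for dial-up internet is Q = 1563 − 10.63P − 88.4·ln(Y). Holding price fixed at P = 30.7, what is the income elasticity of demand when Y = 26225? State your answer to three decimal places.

At P = 30.7, Y = 26225: Q = 337.236.
Holding P constant, ∂Q/∂Y = -88.4/Y = -0.00337083.
η_Y = (∂Q/∂Y)·(Y/Q) = -0.00337083 × (26225/337.236) = -0.262.

-0.262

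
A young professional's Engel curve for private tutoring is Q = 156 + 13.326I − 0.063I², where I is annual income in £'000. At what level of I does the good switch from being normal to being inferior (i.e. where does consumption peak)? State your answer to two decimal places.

105.76

dQ/dI = 13.326 − 0.126I.
The good is inferior where dQ/dI < 0. Setting dQ/dI = 0 gives I = 13.326 / 0.126 = 105.76.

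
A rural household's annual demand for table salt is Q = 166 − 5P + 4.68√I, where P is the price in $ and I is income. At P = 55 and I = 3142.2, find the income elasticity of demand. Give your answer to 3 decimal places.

At P = 55, I = 3142.2: Q = 153.339.
Holding P constant, ∂Q/∂I = 4.68/(2√I) = 0.0417445.
η_I = (∂Q/∂I)·(I/Q) = 0.0417445 × (3142.2/153.339) = 0.855.

0.855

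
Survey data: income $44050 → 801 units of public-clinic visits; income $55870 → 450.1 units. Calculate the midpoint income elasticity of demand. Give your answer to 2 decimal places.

ΔQ = 450.1 − 801 = -350.9; midpoint Q̄ = (801 + 450.1)/2 = 625.55.
ΔI = 55870 − 44050 = 11820; midpoint Ī = (44050 + 55870)/2 = 49960.
η = (ΔQ/Q̄) ÷ (ΔI/Ī) = (-350.9/625.55) ÷ (11820/49960) = -2.37.

-2.37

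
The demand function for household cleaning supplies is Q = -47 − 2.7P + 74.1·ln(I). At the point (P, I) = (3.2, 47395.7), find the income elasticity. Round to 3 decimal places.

0.100

At P = 3.2, I = 47395.7: Q = 742.142.
Holding P constant, ∂Q/∂I = 74.1/I = 0.00156343.
η_I = (∂Q/∂I)·(I/Q) = 0.00156343 × (47395.7/742.142) = 0.100.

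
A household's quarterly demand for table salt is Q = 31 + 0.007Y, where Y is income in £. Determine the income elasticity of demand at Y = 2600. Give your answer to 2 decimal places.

At Y = 2600: Q = 49.200.
dQ/dY = 0.007.
η = (dQ/dY)·(Y/Q) = 0.007 × (2600/49.200) = 0.37.

0.37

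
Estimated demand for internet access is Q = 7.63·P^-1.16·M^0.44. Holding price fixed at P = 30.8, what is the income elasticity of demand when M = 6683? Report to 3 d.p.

For a multiplicative demand Q = A·P^α·M^β, the income elasticity is β everywhere.
Here β = 0.44, so η = 0.440.

0.440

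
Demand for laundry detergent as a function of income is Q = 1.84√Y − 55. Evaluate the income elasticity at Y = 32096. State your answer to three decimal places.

0.600

At Y = 32096: Q = 274.643.
dQ/dY = 1.84/(2√Y) = 0.00513526 at this income.
η = (dQ/dY)·(Y/Q) = 0.00513526 × (32096/274.643) = 0.600.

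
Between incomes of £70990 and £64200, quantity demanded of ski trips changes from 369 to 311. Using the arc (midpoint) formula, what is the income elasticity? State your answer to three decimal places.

ΔQ = 311 − 369 = -58; midpoint Q̄ = (369 + 311)/2 = 340.
ΔI = 64200 − 70990 = -6790; midpoint Ī = (70990 + 64200)/2 = 67595.
η = (ΔQ/Q̄) ÷ (ΔI/Ī) = (-58/340) ÷ (-6790/67595) = 1.698.

1.698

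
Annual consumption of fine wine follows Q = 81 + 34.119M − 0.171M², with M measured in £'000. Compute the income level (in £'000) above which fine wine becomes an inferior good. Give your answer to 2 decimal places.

dQ/dM = 34.119 − 0.342M.
The good is inferior where dQ/dM < 0. Setting dQ/dM = 0 gives M = 34.119 / 0.342 = 99.76.

99.76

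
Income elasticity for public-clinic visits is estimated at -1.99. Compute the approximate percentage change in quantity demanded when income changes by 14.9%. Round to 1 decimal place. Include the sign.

%ΔQ ≈ η × %ΔI = -1.99 × 14.9% = -29.7%.

-29.7%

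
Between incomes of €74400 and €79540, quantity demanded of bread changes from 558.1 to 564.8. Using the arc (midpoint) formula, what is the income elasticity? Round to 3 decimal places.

0.179

ΔQ = 564.8 − 558.1 = 6.7; midpoint Q̄ = (558.1 + 564.8)/2 = 561.45.
ΔI = 79540 − 74400 = 5140; midpoint Ī = (74400 + 79540)/2 = 76970.
η = (ΔQ/Q̄) ÷ (ΔI/Ī) = (6.7/561.45) ÷ (5140/76970) = 0.179.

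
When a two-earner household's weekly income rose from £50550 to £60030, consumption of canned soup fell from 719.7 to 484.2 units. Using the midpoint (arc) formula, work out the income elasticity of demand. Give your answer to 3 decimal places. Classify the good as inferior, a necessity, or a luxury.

ΔQ = 484.2 − 719.7 = -235.5; midpoint Q̄ = (719.7 + 484.2)/2 = 601.95.
ΔI = 60030 − 50550 = 9480; midpoint Ī = (50550 + 60030)/2 = 55290.
η = (ΔQ/Q̄) ÷ (ΔI/Ī) = (-235.5/601.95) ÷ (9480/55290) = -2.282.
η < 0 ⇒ inferior good.

-2.282 (inferior good)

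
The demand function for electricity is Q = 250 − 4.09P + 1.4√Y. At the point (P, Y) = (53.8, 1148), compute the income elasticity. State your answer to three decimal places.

At P = 53.8, Y = 1148: Q = 77.393.
Holding P constant, ∂Q/∂Y = 1.4/(2√Y) = 0.0206598.
η_Y = (∂Q/∂Y)·(Y/Q) = 0.0206598 × (1148/77.393) = 0.306.

0.306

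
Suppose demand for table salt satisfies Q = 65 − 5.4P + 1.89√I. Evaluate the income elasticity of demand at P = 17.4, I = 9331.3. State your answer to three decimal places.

At P = 17.4, I = 9331.3: Q = 153.611.
Holding P constant, ∂Q/∂I = 1.89/(2√I) = 0.00978274.
η_I = (∂Q/∂I)·(I/Q) = 0.00978274 × (9331.3/153.611) = 0.594.

0.594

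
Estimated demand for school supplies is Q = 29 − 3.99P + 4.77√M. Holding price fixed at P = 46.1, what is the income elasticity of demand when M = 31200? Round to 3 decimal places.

0.613

At P = 46.1, M = 31200: Q = 687.611.
Holding P constant, ∂Q/∂M = 4.77/(2√M) = 0.0135024.
η_M = (∂Q/∂M)·(M/Q) = 0.0135024 × (31200/687.611) = 0.613.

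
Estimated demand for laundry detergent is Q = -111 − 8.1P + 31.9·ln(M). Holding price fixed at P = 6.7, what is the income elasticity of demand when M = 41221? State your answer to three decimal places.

At P = 6.7, M = 41221: Q = 173.722.
Holding P constant, ∂Q/∂M = 31.9/M = 0.000773877.
η_M = (∂Q/∂M)·(M/Q) = 0.000773877 × (41221/173.722) = 0.184.

0.184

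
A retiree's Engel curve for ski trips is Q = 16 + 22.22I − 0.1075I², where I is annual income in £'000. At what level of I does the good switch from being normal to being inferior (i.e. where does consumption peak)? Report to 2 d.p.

dQ/dI = 22.22 − 0.215I.
The good is inferior where dQ/dI < 0. Setting dQ/dI = 0 gives I = 22.22 / 0.215 = 103.35.

103.35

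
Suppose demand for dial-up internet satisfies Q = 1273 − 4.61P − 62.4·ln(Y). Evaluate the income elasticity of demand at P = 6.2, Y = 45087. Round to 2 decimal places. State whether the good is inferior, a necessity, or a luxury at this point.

At P = 6.2, Y = 45087: Q = 575.718.
Holding P constant, ∂Q/∂Y = -62.4/Y = -0.00138399.
η_Y = (∂Q/∂Y)·(Y/Q) = -0.00138399 × (45087/575.718) = -0.11.
Since η < 0, this is an inferior good.

-0.11 (inferior good)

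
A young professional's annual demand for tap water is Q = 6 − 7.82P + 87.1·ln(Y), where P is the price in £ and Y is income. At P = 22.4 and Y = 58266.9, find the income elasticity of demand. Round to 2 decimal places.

At P = 22.4, Y = 58266.9: Q = 786.562.
Holding P constant, ∂Q/∂Y = 87.1/Y = 0.00149485.
η_Y = (∂Q/∂Y)·(Y/Q) = 0.00149485 × (58266.9/786.562) = 0.11.

0.11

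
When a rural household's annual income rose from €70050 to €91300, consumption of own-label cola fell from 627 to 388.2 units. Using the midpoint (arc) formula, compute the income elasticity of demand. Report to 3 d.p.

ΔQ = 388.2 − 627 = -238.8; midpoint Q̄ = (627 + 388.2)/2 = 507.6.
ΔI = 91300 − 70050 = 21250; midpoint Ī = (70050 + 91300)/2 = 80675.
η = (ΔQ/Q̄) ÷ (ΔI/Ī) = (-238.8/507.6) ÷ (21250/80675) = -1.786.

-1.786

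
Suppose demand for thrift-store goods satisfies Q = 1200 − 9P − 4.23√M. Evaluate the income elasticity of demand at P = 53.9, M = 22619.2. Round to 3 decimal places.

-4.041

At P = 53.9, M = 22619.2: Q = 78.722.
Holding P constant, ∂Q/∂M = -4.23/(2√M) = -0.0140628.
η_M = (∂Q/∂M)·(M/Q) = -0.0140628 × (22619.2/78.722) = -4.041.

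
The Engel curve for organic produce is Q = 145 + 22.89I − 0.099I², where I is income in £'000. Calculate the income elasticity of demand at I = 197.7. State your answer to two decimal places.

-4.01

At I = 197.7: Q = 800.9093.
dQ/dI = 22.89 − 0.198I = -16.25460.
η = (dQ/dI)·(I/Q) = -16.25460 × (197.7/800.9093) = -4.01.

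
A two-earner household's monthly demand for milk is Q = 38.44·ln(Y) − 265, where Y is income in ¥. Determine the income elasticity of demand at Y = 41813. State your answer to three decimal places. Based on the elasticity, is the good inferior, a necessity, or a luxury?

0.267 (necessity)

At Y = 41813: Q = 144.039.
dQ/dY = 38.44/Y = 0.000919331 at this income.
η = (dQ/dY)·(Y/Q) = 0.000919331 × (41813/144.039) = 0.267.
Since 0 < η < 1, the good is a necessity.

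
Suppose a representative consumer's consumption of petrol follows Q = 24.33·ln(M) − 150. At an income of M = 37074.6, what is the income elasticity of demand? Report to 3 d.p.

0.230

At M = 37074.6: Q = 105.968.
dQ/dM = 24.33/M = 0.000656244 at this income.
η = (dQ/dM)·(M/Q) = 0.000656244 × (37074.6/105.968) = 0.230.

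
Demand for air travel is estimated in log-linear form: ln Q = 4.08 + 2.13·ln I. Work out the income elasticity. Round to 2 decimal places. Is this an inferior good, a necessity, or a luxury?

2.13 (luxury)

In a log-linear demand, the coefficient on ln I is the income elasticity.
So η = 2.13.
η > 1 ⇒ luxury.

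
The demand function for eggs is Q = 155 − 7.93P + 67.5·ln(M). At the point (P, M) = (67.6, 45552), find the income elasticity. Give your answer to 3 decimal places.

0.197

At P = 67.6, M = 45552: Q = 342.978.
Holding P constant, ∂Q/∂M = 67.5/M = 0.00148182.
η_M = (∂Q/∂M)·(M/Q) = 0.00148182 × (45552/342.978) = 0.197.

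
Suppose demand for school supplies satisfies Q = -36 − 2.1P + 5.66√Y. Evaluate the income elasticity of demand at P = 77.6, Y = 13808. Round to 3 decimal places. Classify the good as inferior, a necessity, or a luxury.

At P = 77.6, Y = 13808: Q = 466.132.
Holding P constant, ∂Q/∂Y = 5.66/(2√Y) = 0.0240836.
η_Y = (∂Q/∂Y)·(Y/Q) = 0.0240836 × (13808/466.132) = 0.713.
Since 0 < η < 1, this is a necessity.

0.713 (necessity)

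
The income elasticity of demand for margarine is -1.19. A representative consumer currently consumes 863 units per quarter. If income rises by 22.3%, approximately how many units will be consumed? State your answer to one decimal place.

634.0

%ΔQ ≈ η × %ΔI = -1.19 × 22.3% = -26.537%.
New Q ≈ 863 × (1 − 0.26537) = 634.0.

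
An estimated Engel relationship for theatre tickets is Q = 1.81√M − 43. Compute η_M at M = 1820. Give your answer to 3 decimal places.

1.128

At M = 1820: Q = 34.217.
dQ/dM = 1.81/(2√M) = 0.0212135 at this income.
η = (dQ/dM)·(M/Q) = 0.0212135 × (1820/34.217) = 1.128.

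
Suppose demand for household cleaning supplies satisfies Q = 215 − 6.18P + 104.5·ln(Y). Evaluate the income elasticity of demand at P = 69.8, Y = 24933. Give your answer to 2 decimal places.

0.12

At P = 69.8, Y = 24933: Q = 841.589.
Holding P constant, ∂Q/∂Y = 104.5/Y = 0.00419123.
η_Y = (∂Q/∂Y)·(Y/Q) = 0.00419123 × (24933/841.589) = 0.12.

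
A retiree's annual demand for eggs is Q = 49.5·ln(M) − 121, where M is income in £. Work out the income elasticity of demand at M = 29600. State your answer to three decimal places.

0.127

At M = 29600: Q = 388.629.
dQ/dM = 49.5/M = 0.0016723 at this income.
η = (dQ/dM)·(M/Q) = 0.0016723 × (29600/388.629) = 0.127.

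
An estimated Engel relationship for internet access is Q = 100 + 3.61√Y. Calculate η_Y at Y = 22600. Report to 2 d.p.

0.42

At Y = 22600: Q = 642.702.
dQ/dY = 3.61/(2√Y) = 0.0120067 at this income.
η = (dQ/dY)·(Y/Q) = 0.0120067 × (22600/642.702) = 0.42.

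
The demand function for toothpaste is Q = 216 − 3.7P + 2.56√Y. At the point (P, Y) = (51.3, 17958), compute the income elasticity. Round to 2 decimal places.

At P = 51.3, Y = 17958: Q = 369.249.
Holding P constant, ∂Q/∂Y = 2.56/(2√Y) = 0.00955171.
η_Y = (∂Q/∂Y)·(Y/Q) = 0.00955171 × (17958/369.249) = 0.46.

0.46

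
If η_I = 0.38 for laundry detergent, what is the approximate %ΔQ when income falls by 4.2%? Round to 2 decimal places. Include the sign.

-1.60%

%ΔQ ≈ η × %ΔI = 0.38 × (-4.2%) = -1.60%.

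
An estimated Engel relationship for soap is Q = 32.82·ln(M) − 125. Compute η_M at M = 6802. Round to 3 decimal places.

0.199

At M = 6802: Q = 164.636.
dQ/dM = 32.82/M = 0.00482505 at this income.
η = (dQ/dM)·(M/Q) = 0.00482505 × (6802/164.636) = 0.199.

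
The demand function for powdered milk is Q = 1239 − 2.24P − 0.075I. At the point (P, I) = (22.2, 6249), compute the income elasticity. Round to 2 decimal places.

-0.65

At P = 22.2, I = 6249: Q = 720.597.
Holding P constant, ∂Q/∂I = −0.075.
η_I = (∂Q/∂I)·(I/Q) = -0.075 × (6249/720.597) = -0.65.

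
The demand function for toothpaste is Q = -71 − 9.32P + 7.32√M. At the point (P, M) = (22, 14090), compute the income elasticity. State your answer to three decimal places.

0.733

At P = 22, M = 14090: Q = 592.854.
Holding P constant, ∂Q/∂M = 7.32/(2√M) = 0.0308337.
η_M = (∂Q/∂M)·(M/Q) = 0.0308337 × (14090/592.854) = 0.733.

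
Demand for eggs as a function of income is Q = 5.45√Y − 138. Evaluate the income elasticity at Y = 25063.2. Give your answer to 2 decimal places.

At Y = 25063.2: Q = 724.809.
dQ/dY = 5.45/(2√Y) = 0.0172127 at this income.
η = (dQ/dY)·(Y/Q) = 0.0172127 × (25063.2/724.809) = 0.60.

0.60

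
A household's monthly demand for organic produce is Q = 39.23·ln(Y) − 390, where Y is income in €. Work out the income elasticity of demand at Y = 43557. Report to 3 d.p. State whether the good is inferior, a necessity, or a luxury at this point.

At Y = 43557: Q = 29.048.
dQ/dY = 39.23/Y = 0.000900659 at this income.
η = (dQ/dY)·(Y/Q) = 0.000900659 × (43557/29.048) = 1.351.
Since η > 1, the good is a luxury.

1.351 (luxury)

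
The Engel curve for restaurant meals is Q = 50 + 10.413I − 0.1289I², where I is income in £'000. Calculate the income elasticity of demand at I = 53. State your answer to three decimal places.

At I = 53: Q = 239.8089.
dQ/dI = 10.413 − 0.2578I = -3.25040.
η = (dQ/dI)·(I/Q) = -3.25040 × (53/239.8089) = -0.718.

-0.718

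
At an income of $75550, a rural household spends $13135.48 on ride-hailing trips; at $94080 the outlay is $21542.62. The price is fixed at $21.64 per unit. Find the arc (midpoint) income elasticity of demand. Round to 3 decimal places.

With a constant price, Q₁ = 13135.48/21.64 = 607.000 and Q₂ = 21542.62/21.64 = 995.500 (equivalently, work directly with expenditure since P cancels).
Midpoint %ΔQ = (21542.62 − 13135.48)/17339.05 = 0.48487; midpoint %ΔI = (94080 − 75550)/84815 = 0.21848.
η = 0.48487 / 0.21848 = 2.219.

2.219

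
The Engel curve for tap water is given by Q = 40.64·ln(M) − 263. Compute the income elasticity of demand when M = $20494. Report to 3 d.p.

At M = 20494: Q = 140.469.
dQ/dM = 40.64/M = 0.00198302 at this income.
η = (dQ/dM)·(M/Q) = 0.00198302 × (20494/140.469) = 0.289.

0.289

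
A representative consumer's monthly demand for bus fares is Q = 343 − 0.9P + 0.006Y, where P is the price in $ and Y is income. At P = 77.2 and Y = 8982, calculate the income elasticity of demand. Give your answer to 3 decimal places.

0.165

At P = 77.2, Y = 8982: Q = 327.412.
Holding P constant, ∂Q/∂Y = 0.006.
η_Y = (∂Q/∂Y)·(Y/Q) = 0.006 × (8982/327.412) = 0.165.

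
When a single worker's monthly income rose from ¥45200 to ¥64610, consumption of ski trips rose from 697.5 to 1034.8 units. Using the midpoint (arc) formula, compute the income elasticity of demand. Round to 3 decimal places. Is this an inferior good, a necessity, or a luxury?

ΔQ = 1034.8 − 697.5 = 337.3; midpoint Q̄ = (697.5 + 1034.8)/2 = 866.15.
ΔI = 64610 − 45200 = 19410; midpoint Ī = (45200 + 64610)/2 = 54905.
η = (ΔQ/Q̄) ÷ (ΔI/Ī) = (337.3/866.15) ÷ (19410/54905) = 1.102.
η > 1 ⇒ luxury.

1.102 (luxury)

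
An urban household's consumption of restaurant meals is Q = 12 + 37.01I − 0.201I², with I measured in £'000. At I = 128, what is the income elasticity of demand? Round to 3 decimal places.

At I = 128: Q = 1456.0960.
dQ/dI = 37.01 − 0.402I = -14.44600.
η = (dQ/dI)·(I/Q) = -14.44600 × (128/1456.0960) = -1.270.

-1.270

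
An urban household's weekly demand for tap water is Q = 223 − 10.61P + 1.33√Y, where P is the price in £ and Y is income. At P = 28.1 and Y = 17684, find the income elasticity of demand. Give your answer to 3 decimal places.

At P = 28.1, Y = 17684: Q = 101.724.
Holding P constant, ∂Q/∂Y = 1.33/(2√Y) = 0.00500071.
η_Y = (∂Q/∂Y)·(Y/Q) = 0.00500071 × (17684/101.724) = 0.869.

0.869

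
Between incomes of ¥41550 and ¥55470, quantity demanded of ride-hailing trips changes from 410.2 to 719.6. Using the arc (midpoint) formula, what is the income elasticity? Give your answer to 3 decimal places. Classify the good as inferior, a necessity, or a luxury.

ΔQ = 719.6 − 410.2 = 309.4; midpoint Q̄ = (410.2 + 719.6)/2 = 564.9.
ΔI = 55470 − 41550 = 13920; midpoint Ī = (41550 + 55470)/2 = 48510.
η = (ΔQ/Q̄) ÷ (ΔI/Ī) = (309.4/564.9) ÷ (13920/48510) = 1.909.
η > 1 ⇒ luxury.

1.909 (luxury)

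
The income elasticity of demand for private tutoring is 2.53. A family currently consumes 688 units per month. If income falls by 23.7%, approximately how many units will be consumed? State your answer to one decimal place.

275.5

%ΔQ ≈ η × %ΔI = 2.53 × (-23.7%) = -59.961%.
New Q ≈ 688 × (1 − 0.59961) = 275.5.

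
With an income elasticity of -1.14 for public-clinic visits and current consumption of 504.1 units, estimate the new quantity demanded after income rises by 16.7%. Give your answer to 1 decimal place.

408.1

%ΔQ ≈ η × %ΔI = -1.14 × 16.7% = -19.038%.
New Q ≈ 504.1 × (1 − 0.19038) = 408.1.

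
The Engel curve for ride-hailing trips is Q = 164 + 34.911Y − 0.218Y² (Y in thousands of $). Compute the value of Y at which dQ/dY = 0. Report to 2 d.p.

dQ/dY = 34.911 − 0.436Y.
The good is inferior where dQ/dY < 0. Setting dQ/dY = 0 gives Y = 34.911 / 0.436 = 80.07.

80.07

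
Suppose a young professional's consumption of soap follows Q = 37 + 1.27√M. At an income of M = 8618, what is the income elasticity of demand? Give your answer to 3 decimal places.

0.381

At M = 8618: Q = 154.898.
dQ/dM = 1.27/(2√M) = 0.00684023 at this income.
η = (dQ/dM)·(M/Q) = 0.00684023 × (8618/154.898) = 0.381.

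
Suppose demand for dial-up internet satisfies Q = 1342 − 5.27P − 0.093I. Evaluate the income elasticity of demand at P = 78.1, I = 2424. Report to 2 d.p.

-0.32

At P = 78.1, I = 2424: Q = 704.981.
Holding P constant, ∂Q/∂I = −0.093.
η_I = (∂Q/∂I)·(I/Q) = -0.093 × (2424/704.981) = -0.32.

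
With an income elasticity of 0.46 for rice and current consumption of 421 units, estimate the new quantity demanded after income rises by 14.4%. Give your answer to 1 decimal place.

%ΔQ ≈ η × %ΔI = 0.46 × 14.4% = 6.624%.
New Q ≈ 421 × (1 + 0.06624) = 448.9.

448.9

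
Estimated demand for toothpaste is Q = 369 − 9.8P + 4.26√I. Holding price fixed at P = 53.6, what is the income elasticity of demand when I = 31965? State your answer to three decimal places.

0.629

At P = 53.6, I = 31965: Q = 605.355.
Holding P constant, ∂Q/∂I = 4.26/(2√I) = 0.0119136.
η_I = (∂Q/∂I)·(I/Q) = 0.0119136 × (31965/605.355) = 0.629.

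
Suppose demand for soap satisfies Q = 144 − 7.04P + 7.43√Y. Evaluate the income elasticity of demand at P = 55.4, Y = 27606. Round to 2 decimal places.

At P = 55.4, Y = 27606: Q = 988.482.
Holding P constant, ∂Q/∂Y = 7.43/(2√Y) = 0.0223592.
η_Y = (∂Q/∂Y)·(Y/Q) = 0.0223592 × (27606/988.482) = 0.62.

0.62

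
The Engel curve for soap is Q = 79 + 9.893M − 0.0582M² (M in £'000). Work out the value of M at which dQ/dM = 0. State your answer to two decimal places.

84.99

dQ/dM = 9.893 − 0.1164M.
The good is inferior where dQ/dM < 0. Setting dQ/dM = 0 gives M = 9.893 / 0.1164 = 84.99.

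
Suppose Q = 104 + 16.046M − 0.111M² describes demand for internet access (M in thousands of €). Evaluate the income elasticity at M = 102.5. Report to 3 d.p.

At M = 102.5: Q = 582.5213.
dQ/dM = 16.046 − 0.222M = -6.70900.
η = (dQ/dM)·(M/Q) = -6.70900 × (102.5/582.5213) = -1.181.

-1.181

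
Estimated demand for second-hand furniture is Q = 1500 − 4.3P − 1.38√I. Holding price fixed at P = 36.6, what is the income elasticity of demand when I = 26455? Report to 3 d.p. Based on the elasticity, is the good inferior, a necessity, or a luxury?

-0.100 (inferior good)

At P = 36.6, I = 26455: Q = 1118.163.
Holding P constant, ∂Q/∂I = -1.38/(2√I) = -0.00424224.
η_I = (∂Q/∂I)·(I/Q) = -0.00424224 × (26455/1118.163) = -0.100.
Since η < 0, this is an inferior good.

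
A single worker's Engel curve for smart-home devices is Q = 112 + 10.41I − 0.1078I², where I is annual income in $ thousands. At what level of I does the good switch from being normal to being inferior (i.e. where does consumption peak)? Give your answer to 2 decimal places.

48.28

dQ/dI = 10.41 − 0.2156I.
The good is inferior where dQ/dI < 0. Setting dQ/dI = 0 gives I = 10.41 / 0.2156 = 48.28.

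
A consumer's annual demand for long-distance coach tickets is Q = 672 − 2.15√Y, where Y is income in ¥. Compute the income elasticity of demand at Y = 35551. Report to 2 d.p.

-0.76

At Y = 35551: Q = 266.618.
dQ/dY = -2.15/(2√Y) = -0.00570141 at this income.
η = (dQ/dY)·(Y/Q) = -0.00570141 × (35551/266.618) = -0.76.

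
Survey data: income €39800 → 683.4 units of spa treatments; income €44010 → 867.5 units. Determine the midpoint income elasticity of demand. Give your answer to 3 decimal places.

2.363

ΔQ = 867.5 − 683.4 = 184.1; midpoint Q̄ = (683.4 + 867.5)/2 = 775.45.
ΔI = 44010 − 39800 = 4210; midpoint Ī = (39800 + 44010)/2 = 41905.
η = (ΔQ/Q̄) ÷ (ΔI/Ī) = (184.1/775.45) ÷ (4210/41905) = 2.363.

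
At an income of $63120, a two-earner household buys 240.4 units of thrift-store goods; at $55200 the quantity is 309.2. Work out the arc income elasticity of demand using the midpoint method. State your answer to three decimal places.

ΔQ = 309.2 − 240.4 = 68.8; midpoint Q̄ = (240.4 + 309.2)/2 = 274.8.
ΔI = 55200 − 63120 = -7920; midpoint Ī = (63120 + 55200)/2 = 59160.
η = (ΔQ/Q̄) ÷ (ΔI/Ī) = (68.8/274.8) ÷ (-7920/59160) = -1.870.

-1.870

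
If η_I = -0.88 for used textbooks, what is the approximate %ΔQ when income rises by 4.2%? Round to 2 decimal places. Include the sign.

%ΔQ ≈ η × %ΔI = -0.88 × 4.2% = -3.70%.

-3.70%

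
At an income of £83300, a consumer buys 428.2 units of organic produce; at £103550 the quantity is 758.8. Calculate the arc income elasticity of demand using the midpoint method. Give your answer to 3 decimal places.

ΔQ = 758.8 − 428.2 = 330.6; midpoint Q̄ = (428.2 + 758.8)/2 = 593.5.
ΔI = 103550 − 83300 = 20250; midpoint Ī = (83300 + 103550)/2 = 93425.
η = (ΔQ/Q̄) ÷ (ΔI/Ī) = (330.6/593.5) ÷ (20250/93425) = 2.570.

2.570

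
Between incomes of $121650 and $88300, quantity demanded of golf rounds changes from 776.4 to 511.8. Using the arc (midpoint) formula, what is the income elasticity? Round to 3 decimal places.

1.293

ΔQ = 511.8 − 776.4 = -264.6; midpoint Q̄ = (776.4 + 511.8)/2 = 644.1.
ΔI = 88300 − 121650 = -33350; midpoint Ī = (121650 + 88300)/2 = 104975.
η = (ΔQ/Q̄) ÷ (ΔI/Ī) = (-264.6/644.1) ÷ (-33350/104975) = 1.293.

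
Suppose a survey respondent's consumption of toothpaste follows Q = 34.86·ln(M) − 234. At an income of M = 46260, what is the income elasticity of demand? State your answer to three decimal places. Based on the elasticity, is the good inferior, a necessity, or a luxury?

At M = 46260: Q = 140.467.
dQ/dM = 34.86/M = 0.000753567 at this income.
η = (dQ/dM)·(M/Q) = 0.000753567 × (46260/140.467) = 0.248.
Since 0 < η < 1, the good is a necessity.

0.248 (necessity)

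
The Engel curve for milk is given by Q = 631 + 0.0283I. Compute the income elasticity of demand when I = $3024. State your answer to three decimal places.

At I = 3024: Q = 716.579.
dQ/dI = 0.0283.
η = (dQ/dI)·(I/Q) = 0.0283 × (3024/716.579) = 0.119.

0.119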